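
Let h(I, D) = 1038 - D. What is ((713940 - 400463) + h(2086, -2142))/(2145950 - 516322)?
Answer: 2617/13468 ≈ 0.19431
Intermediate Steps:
((713940 - 400463) + h(2086, -2142))/(2145950 - 516322) = ((713940 - 400463) + (1038 - 1*(-2142)))/(2145950 - 516322) = (313477 + (1038 + 2142))/1629628 = (313477 + 3180)*(1/1629628) = 316657*(1/1629628) = 2617/13468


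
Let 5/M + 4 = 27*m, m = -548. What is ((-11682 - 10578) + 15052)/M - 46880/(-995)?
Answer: 4245809696/199 ≈ 2.1336e+7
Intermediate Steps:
M = -1/2960 (M = 5/(-4 + 27*(-548)) = 5/(-4 - 14796) = 5/(-14800) = 5*(-1/14800) = -1/2960 ≈ -0.00033784)
((-11682 - 10578) + 15052)/M - 46880/(-995) = ((-11682 - 10578) + 15052)/(-1/2960) - 46880/(-995) = (-22260 + 15052)*(-2960) - 46880*(-1/995) = -7208*(-2960) + 9376/199 = 21335680 + 9376/199 = 4245809696/199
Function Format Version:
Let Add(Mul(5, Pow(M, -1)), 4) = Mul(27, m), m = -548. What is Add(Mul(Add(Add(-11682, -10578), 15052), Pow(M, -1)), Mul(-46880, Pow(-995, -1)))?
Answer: Rational(4245809696, 199) ≈ 2.1336e+7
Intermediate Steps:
M = Rational(-1, 2960) (M = Mul(5, Pow(Add(-4, Mul(27, -548)), -1)) = Mul(5, Pow(Add(-4, -14796), -1)) = Mul(5, Pow(-14800, -1)) = Mul(5, Rational(-1, 14800)) = Rational(-1, 2960) ≈ -0.00033784)
Add(Mul(Add(Add(-11682, -10578), 15052), Pow(M, -1)), Mul(-46880, Pow(-995, -1))) = Add(Mul(Add(Add(-11682, -10578), 15052), Pow(Rational(-1, 2960), -1)), Mul(-46880, Pow(-995, -1))) = Add(Mul(Add(-22260, 15052), -2960), Mul(-46880, Rational(-1, 995))) = Add(Mul(-7208, -2960), Rational(9376, 199)) = Add(21335680, Rational(9376, 199)) = Rational(4245809696, 199)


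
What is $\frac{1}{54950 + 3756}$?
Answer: $\frac{1}{58706} \approx 1.7034 \cdot 10^{-5}$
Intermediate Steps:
$\frac{1}{54950 + 3756} = \frac{1}{58706}$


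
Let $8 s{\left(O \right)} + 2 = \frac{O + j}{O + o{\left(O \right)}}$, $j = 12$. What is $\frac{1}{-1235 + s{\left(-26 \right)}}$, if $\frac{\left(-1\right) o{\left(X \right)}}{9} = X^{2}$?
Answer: $- \frac{24440}{30189503} \approx -0.00080955$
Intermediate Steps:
$o{\left(X \right)} = - 9 X^{2}$
$s{\left(O \right)} = - \frac{1}{4} + \frac{12 + O}{8 \left(O - 9 O^{2}\right)}$ ($s{\left(O \right)} = - \frac{1}{4} + \frac{\left(O + 12\right) \frac{1}{O - 9 O^{2}}}{8} = - \frac{1}{4} + \frac{\left(12 + O\right) \frac{1}{O - 9 O^{2}}}{8} = - \frac{1}{4} + \frac{\frac{1}{O - 9 O^{2}} \left(12 + O\right)}{8} = - \frac{1}{4} + \frac{12 + O}{8 \left(O - 9 O^{2}\right)}$)
$\frac{1}{-1235 + s{\left(-26 \right)}} = \frac{1}{-1235 + \frac{-12 - 26 - 18 \left(-26\right)^{2}}{8 \left(-26\right) \left(-1 + 9 \left(-26\right)\right)}} = \frac{1}{-1235 + \frac{1}{8} \left(- \frac{1}{26}\right) \frac{1}{-1 - 234} \left(-12 - 26 - 12168\right)} = \frac{1}{-1235 + \frac{1}{8} \left(- \frac{1}{26}\right) \frac{1}{-235} \left(-12 - 26 - 12168\right)} = \frac{1}{-1235 + \frac{1}{8} \left(- \frac{1}{26}\right) \left(- \frac{1}{235}\right) \left(-12206\right)} = \frac{1}{-1235 - \frac{6103}{24440}} = \frac{1}{- \frac{30189503}{24440}} = - \frac{24440}{30189503}$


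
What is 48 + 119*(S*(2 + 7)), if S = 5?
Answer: 5403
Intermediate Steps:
48 + 119*(S*(2 + 7)) = 48 + 119*(5*(2 + 7)) = 48 + 119*(5*9) = 48 + 119*45 = 48 + 5355 = 5403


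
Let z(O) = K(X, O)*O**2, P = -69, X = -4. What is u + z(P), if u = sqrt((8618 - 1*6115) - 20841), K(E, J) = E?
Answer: -19044 + I*sqrt(18338) ≈ -19044.0 + 135.42*I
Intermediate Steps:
z(O) = -4*O**2
u = I*sqrt(18338) (u = sqrt((8618 - 6115) - 20841) = sqrt(2503 - 20841) = sqrt(-18338) = I*sqrt(18338) ≈ 135.42*I)
u + z(P) = I*sqrt(18338) - 4*(-69)**2 = I*sqrt(18338) - 4*4761 = I*sqrt(18338) - 19044 = -19044 + I*sqrt(18338)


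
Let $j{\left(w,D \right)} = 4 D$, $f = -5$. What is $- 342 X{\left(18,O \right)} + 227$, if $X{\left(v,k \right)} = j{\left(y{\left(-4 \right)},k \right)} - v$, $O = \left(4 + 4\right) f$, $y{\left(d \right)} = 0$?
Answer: $61103$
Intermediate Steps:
$O = -40$ ($O = \left(4 + 4\right) \left(-5\right) = 8 \left(-5\right) = -40$)
$X{\left(v,k \right)} = - v + 4 k$ ($X{\left(v,k \right)} = 4 k - v = - v + 4 k$)
$- 342 X{\left(18,O \right)} + 227 = - 342 \left(\left(-1\right) 18 + 4 \left(-40\right)\right) + 227 = - 342 \left(-18 - 160\right) + 227 = \left(-342\right) \left(-178\right) + 227 = 60876 + 227 = 61103$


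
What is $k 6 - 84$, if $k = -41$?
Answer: $-330$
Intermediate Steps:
$k 6 - 84 = \left(-41\right) 6 - 84 = -246 - 84 = -330$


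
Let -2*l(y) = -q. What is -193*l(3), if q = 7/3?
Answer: -1351/6 ≈ -225.17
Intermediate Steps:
q = 7/3 (q = 7*(⅓) = 7/3 ≈ 2.3333)
l(y) = 7/6 (l(y) = -(-1)*7/(2*3) = -½*(-7/3) = 7/6)
-193*l(3) = -193*7/6 = -1351/6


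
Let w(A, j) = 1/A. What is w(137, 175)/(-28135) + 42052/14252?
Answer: 40522302372/13733565685 ≈ 2.9506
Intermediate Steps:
w(137, 175)/(-28135) + 42052/14252 = 1/(137*(-28135)) + 42052/14252 = (1/137)*(-1/28135) + 42052*(1/14252) = -1/3854495 + 10513/3563 = 40522302372/13733565685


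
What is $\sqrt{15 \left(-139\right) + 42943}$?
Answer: $\sqrt{40858} \approx 202.13$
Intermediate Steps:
$\sqrt{15 \left(-139\right) + 42943} = \sqrt{-2085 + 42943} = \sqrt{40858}$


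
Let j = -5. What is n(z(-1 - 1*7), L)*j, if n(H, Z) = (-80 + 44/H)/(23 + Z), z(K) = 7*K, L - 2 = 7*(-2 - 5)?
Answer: -1885/112 ≈ -16.830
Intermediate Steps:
L = -47 (L = 2 + 7*(-2 - 5) = 2 + 7*(-7) = 2 - 49 = -47)
n(H, Z) = (-80 + 44/H)/(23 + Z)
n(z(-1 - 1*7), L)*j = (4*(11 - 140*(-1 - 1*7))/(((7*(-1 - 1*7)))*(23 - 47)))*(-5) = (4*(11 - 140*(-1 - 7))/((7*(-1 - 7))*(-24)))*(-5) = (4*(-1/24)*(11 - 140*(-8))/(7*(-8)))*(-5) = (4*(-1/24)*(11 - 20*(-56))/(-56))*(-5) = (4*(-1/56)*(-1/24)*(11 + 1120))*(-5) = (4*(-1/56)*(-1/24)*1131)*(-5) = (377/112)*(-5) = -1885/112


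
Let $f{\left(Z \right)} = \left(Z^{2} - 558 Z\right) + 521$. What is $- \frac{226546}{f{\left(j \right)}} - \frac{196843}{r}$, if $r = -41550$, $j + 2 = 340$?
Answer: $\frac{2660852953}{340890050} \approx 7.8056$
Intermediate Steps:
$j = 338$ ($j = -2 + 340 = 338$)
$f{\left(Z \right)} = 521 + Z^{2} - 558 Z$
$- \frac{226546}{f{\left(j \right)}} - \frac{196843}{r} = - \frac{226546}{521 + 338^{2} - 188604} - \frac{196843}{-41550} = - \frac{226546}{521 + 114244 - 188604} - - \frac{196843}{41550} = - \frac{226546}{-73839} + \frac{196843}{41550} = \left(-226546\right) \left(- \frac{1}{73839}\right) + \frac{196843}{41550} = \frac{226546}{73839} + \frac{196843}{41550} = \frac{2660852953}{340890050}$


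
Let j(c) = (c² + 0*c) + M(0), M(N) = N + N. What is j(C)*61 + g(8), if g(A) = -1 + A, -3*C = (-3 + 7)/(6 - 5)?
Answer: 1039/9 ≈ 115.44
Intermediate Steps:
M(N) = 2*N
C = -4/3 (C = -(-3 + 7)/(3*(6 - 5)) = -4/(3*1) = -4/3 ≈ -1.3333)
j(c) = c² (j(c) = (c² + 0*c) + 2*0 = (c² + 0) + 0 = c² + 0 = c²)
j(C)*61 + g(8) = (-4/3)²*61 + (-1 + 8) = (16/9)*61 + 7 = 976/9 + 7 = 1039/9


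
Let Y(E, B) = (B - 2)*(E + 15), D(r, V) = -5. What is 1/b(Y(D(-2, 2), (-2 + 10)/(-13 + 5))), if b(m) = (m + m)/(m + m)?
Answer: 1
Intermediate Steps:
Y(E, B) = (-2 + B)*(15 + E)
b(m) = 1 (b(m) = (2*m)/((2*m)) = (2*m)*(1/(2*m)) = 1)
1/b(Y(D(-2, 2), (-2 + 10)/(-13 + 5))) = 1/1 = 1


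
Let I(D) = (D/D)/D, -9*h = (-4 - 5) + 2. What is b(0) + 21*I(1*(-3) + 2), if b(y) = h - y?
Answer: -182/9 ≈ -20.222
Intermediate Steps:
h = 7/9 (h = -((-4 - 5) + 2)/9 = -(-9 + 2)/9 = -⅑*(-7) = 7/9 ≈ 0.77778)
I(D) = 1/D
b(y) = 7/9 - y
b(0) + 21*I(1*(-3) + 2) = (7/9 - 1*0) + 21/(1*(-3) + 2) = (7/9 + 0) + 21/(-3 + 2) = 7/9 + 21/(-1) = 7/9 + 21*(-1) = 7/9 - 21 = -182/9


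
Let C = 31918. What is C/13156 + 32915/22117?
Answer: 569480073/145485626 ≈ 3.9143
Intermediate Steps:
C/13156 + 32915/22117 = 31918/13156 + 32915/22117 = 31918*(1/13156) + 32915*(1/22117) = 15959/6578 + 32915/22117 = 569480073/145485626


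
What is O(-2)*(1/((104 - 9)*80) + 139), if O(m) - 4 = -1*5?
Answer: -1056401/7600 ≈ -139.00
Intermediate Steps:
O(m) = -1 (O(m) = 4 - 1*5 = 4 - 5 = -1)
O(-2)*(1/((104 - 9)*80) + 139) = -(1/((104 - 9)*80) + 139) = -((1/80)/95 + 139) = -((1/95)*(1/80) + 139) = -(1/7600 + 139) = -1*1056401/7600 = -1056401/7600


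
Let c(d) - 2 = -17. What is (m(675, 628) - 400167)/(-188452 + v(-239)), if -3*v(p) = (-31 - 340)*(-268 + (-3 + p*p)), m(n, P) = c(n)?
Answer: -66697/1140333 ≈ -0.058489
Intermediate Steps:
c(d) = -15 (c(d) = 2 - 17 = -15)
m(n, P) = -15
v(p) = -100541/3 + 371*p²/3 (v(p) = -(-31 - 340)*(-268 + (-3 + p*p))/3 = -(-371)*(-268 + (-3 + p²))/3 = -(-371)*(-271 + p²)/3 = -(100541 - 371*p²)/3 = -100541/3 + 371*p²/3)
(m(675, 628) - 400167)/(-188452 + v(-239)) = (-15 - 400167)/(-188452 + (-100541/3 + (371/3)*(-239)²)) = -400182/(-188452 + (-100541/3 + (371/3)*57121)) = -400182/(-188452 + (-100541/3 + 21191891/3)) = -400182/(-188452 + 7030450) = -400182/6841998 = -400182*1/6841998 = -66697/1140333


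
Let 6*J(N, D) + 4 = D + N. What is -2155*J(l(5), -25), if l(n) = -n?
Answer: 36635/3 ≈ 12212.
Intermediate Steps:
J(N, D) = -⅔ + D/6 + N/6 (J(N, D) = -⅔ + (D + N)/6 = -⅔ + (D/6 + N/6) = -⅔ + D/6 + N/6)
-2155*J(l(5), -25) = -2155*(-⅔ + (⅙)*(-25) + (-1*5)/6) = -2155*(-⅔ - 25/6 + (⅙)*(-5)) = -2155*(-⅔ - 25/6 - ⅚) = -2155*(-17/3) = 36635/3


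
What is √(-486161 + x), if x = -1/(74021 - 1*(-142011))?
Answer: I*√1418065550231806/54008 ≈ 697.25*I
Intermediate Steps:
x = -1/216032 (x = -1/(74021 + 142011) = -1/216032 ≈ -4.6289e-6)
√(-486161 + x) = √(-486161 - 1/216032) = √(-105026333153/216032) = I*√1418065550231806/54008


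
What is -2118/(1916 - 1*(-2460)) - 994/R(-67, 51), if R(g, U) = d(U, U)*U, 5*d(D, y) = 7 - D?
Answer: 2124491/1227468 ≈ 1.7308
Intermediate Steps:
d(D, y) = 7/5 - D/5 (d(D, y) = (7 - D)/5 = 7/5 - D/5)
R(g, U) = U*(7/5 - U/5) (R(g, U) = (7/5 - U/5)*U = U*(7/5 - U/5))
-2118/(1916 - 1*(-2460)) - 994/R(-67, 51) = -2118/(1916 - 1*(-2460)) - 994*5/(51*(7 - 1*51)) = -2118/(1916 + 2460) - 994*5/(51*(7 - 51)) = -2118/4376 - 994/((⅕)*51*(-44)) = -2118*1/4376 - 994/(-2244/5) = -1059/2188 - 994*(-5/2244) = -1059/2188 + 2485/1122 = 2124491/1227468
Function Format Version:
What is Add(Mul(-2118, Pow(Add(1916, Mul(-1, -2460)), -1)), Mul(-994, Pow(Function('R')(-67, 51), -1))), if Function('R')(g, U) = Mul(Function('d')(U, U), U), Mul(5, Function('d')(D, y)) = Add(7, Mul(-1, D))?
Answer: Rational(2124491, 1227468) ≈ 1.7308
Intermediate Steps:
Function('d')(D, y) = Add(Rational(7, 5), Mul(Rational(-1, 5), D)) (Function('d')(D, y) = Mul(Rational(1, 5), Add(7, Mul(-1, D))) = Add(Rational(7, 5), Mul(Rational(-1, 5), D)))
Function('R')(g, U) = Mul(U, Add(Rational(7, 5), Mul(Rational(-1, 5), U))) (Function('R')(g, U) = Mul(Add(Rational(7, 5), Mul(Rational(-1, 5), U)), U) = Mul(U, Add(Rational(7, 5), Mul(Rational(-1, 5), U))))
Add(Mul(-2118, Pow(Add(1916, Mul(-1, -2460)), -1)), Mul(-994, Pow(Function('R')(-67, 51), -1))) = Add(Mul(-2118, Pow(Add(1916, Mul(-1, -2460)), -1)), Mul(-994, Pow(Mul(Rational(1, 5), 51, Add(7, Mul(-1, 51))), -1))) = Add(Mul(-2118, Pow(Add(1916, 2460), -1)), Mul(-994, Pow(Mul(Rational(1, 5), 51, Add(7, -51)), -1))) = Add(Mul(-2118, Pow(4376, -1)), Mul(-994, Pow(Mul(Rational(1, 5), 51, -44), -1))) = Add(Mul(-2118, Rational(1, 4376)), Mul(-994, Pow(Rational(-2244, 5), -1))) = Add(Rational(-1059, 2188), Mul(-994, Rational(-5, 2244))) = Add(Rational(-1059, 2188), Rational(2485, 1122)) = Rational(2124491, 1227468)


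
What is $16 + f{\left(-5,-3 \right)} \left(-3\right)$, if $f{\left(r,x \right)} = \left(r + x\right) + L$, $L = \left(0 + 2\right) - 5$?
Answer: $49$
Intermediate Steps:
$L = -3$ ($L = 2 - 5 = -3$)
$f{\left(r,x \right)} = -3 + r + x$ ($f{\left(r,x \right)} = \left(r + x\right) - 3 = -3 + r + x$)
$16 + f{\left(-5,-3 \right)} \left(-3\right) = 16 + \left(-3 - 5 - 3\right) \left(-3\right) = 16 - -33 = 16 + 33 = 49$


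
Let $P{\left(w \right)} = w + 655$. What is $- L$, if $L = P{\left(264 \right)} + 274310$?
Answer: $-275229$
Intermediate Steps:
$P{\left(w \right)} = 655 + w$
$L = 275229$ ($L = \left(655 + 264\right) + 274310 = 919 + 274310 = 275229$)
$- L = \left(-1\right) 275229 = -275229$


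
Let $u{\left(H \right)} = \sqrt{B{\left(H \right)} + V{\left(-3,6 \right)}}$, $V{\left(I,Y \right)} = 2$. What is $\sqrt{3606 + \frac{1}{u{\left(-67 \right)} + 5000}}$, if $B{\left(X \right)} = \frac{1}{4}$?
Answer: $\frac{2 \sqrt{90204103115}}{10003} \approx 60.05$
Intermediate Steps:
$B{\left(X \right)} = \frac{1}{4}$
$u{\left(H \right)} = \frac{3}{2}$ ($u{\left(H \right)} = \sqrt{\frac{1}{4} + 2} = \sqrt{\frac{9}{4}} = \frac{3}{2}$)
$\sqrt{3606 + \frac{1}{u{\left(-67 \right)} + 5000}} = \sqrt{3606 + \frac{1}{\frac{3}{2} + 5000}} = \sqrt{3606 + \frac{1}{\frac{10003}{2}}} = \sqrt{3606 + \frac{2}{10003}} = \sqrt{\frac{36070820}{10003}} = \frac{2 \sqrt{90204103115}}{10003}$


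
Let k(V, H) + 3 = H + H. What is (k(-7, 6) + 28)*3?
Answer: 111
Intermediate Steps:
k(V, H) = -3 + 2*H (k(V, H) = -3 + (H + H) = -3 + 2*H)
(k(-7, 6) + 28)*3 = ((-3 + 2*6) + 28)*3 = ((-3 + 12) + 28)*3 = (9 + 28)*3 = 37*3 = 111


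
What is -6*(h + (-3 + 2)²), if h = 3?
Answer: -24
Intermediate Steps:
-6*(h + (-3 + 2)²) = -6*(3 + (-3 + 2)²) = -6*(3 + (-1)²) = -6*(3 + 1) = -6*4 = -24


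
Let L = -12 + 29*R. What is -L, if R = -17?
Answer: 505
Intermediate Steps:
L = -505 (L = -12 + 29*(-17) = -12 - 493 = -505)
-L = -1*(-505) = 505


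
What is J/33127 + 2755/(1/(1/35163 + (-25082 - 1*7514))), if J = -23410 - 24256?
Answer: -104605362127122653/1164844701 ≈ -8.9802e+7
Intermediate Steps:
J = -47666
J/33127 + 2755/(1/(1/35163 + (-25082 - 1*7514))) = -47666/33127 + 2755/(1/(1/35163 + (-25082 - 1*7514))) = -47666*1/33127 + 2755/(1/(1/35163 + (-25082 - 7514))) = -47666/33127 + 2755/(1/(1/35163 - 32596)) = -47666/33127 + 2755/(1/(-1146173147/35163)) = -47666/33127 + 2755/(-35163/1146173147) = -47666/33127 + 2755*(-1146173147/35163) = -47666/33127 - 3157707019985/35163 = -104605362127122653/1164844701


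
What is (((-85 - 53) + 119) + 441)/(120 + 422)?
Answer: 211/271 ≈ 0.77860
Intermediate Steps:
(((-85 - 53) + 119) + 441)/(120 + 422) = ((-138 + 119) + 441)/542 = (-19 + 441)*(1/542) = 422*(1/542) = 211/271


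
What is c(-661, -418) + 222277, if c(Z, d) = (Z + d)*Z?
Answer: 935496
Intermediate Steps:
c(Z, d) = Z*(Z + d)
c(-661, -418) + 222277 = -661*(-661 - 418) + 222277 = -661*(-1079) + 222277 = 713219 + 222277 = 935496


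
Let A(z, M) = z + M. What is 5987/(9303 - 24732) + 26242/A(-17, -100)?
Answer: -135196099/601731 ≈ -224.68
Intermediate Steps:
A(z, M) = M + z
5987/(9303 - 24732) + 26242/A(-17, -100) = 5987/(9303 - 24732) + 26242/(-100 - 17) = 5987/(-15429) + 26242/(-117) = 5987*(-1/15429) + 26242*(-1/117) = -5987/15429 - 26242/117 = -135196099/601731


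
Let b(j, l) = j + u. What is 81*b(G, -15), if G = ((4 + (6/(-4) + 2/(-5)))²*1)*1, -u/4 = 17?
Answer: -515079/100 ≈ -5150.8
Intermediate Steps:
u = -68 (u = -4*17 = -68)
G = 441/100 (G = ((4 + (6*(-¼) + 2*(-⅕)))²*1)*1 = ((4 + (-3/2 - ⅖))²*1)*1 = ((4 - 19/10)²*1)*1 = ((21/10)²*1)*1 = ((441/100)*1)*1 = (441/100)*1 = 441/100 ≈ 4.4100)
b(j, l) = -68 + j (b(j, l) = j - 68 = -68 + j)
81*b(G, -15) = 81*(-68 + 441/100) = 81*(-6359/100) = -515079/100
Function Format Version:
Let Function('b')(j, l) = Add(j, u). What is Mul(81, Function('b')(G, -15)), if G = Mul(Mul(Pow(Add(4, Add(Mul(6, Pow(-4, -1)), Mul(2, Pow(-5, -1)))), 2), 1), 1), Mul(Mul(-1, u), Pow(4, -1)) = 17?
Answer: Rational(-515079, 100) ≈ -5150.8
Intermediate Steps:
u = -68 (u = Mul(-4, 17) = -68)
G = Rational(441, 100) (G = Mul(Mul(Pow(Add(4, Add(Mul(6, Rational(-1, 4)), Mul(2, Rational(-1, 5)))), 2), 1), 1) = Mul(Mul(Pow(Add(4, Add(Rational(-3, 2), Rational(-2, 5))), 2), 1), 1) = Mul(Mul(Pow(Add(4, Rational(-19, 10)), 2), 1), 1) = Mul(Mul(Pow(Rational(21, 10), 2), 1), 1) = Mul(Mul(Rational(441, 100), 1), 1) = Mul(Rational(441, 100), 1) = Rational(441, 100) ≈ 4.4100)
Function('b')(j, l) = Add(-68, j) (Function('b')(j, l) = Add(j, -68) = Add(-68, j))
Mul(81, Function('b')(G, -15)) = Mul(81, Add(-68, Rational(441, 100))) = Mul(81, Rational(-6359, 100)) = Rational(-515079, 100)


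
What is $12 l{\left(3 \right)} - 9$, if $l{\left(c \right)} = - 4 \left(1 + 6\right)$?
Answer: $-345$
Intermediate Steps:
$l{\left(c \right)} = -28$ ($l{\left(c \right)} = \left(-4\right) 7 = -28$)
$12 l{\left(3 \right)} - 9 = 12 \left(-28\right) - 9 = -336 - 9 = -345$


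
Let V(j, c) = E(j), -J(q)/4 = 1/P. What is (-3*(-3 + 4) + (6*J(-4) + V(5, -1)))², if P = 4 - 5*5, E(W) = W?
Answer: 484/49 ≈ 9.8775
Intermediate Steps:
P = -21 (P = 4 - 25 = -21)
J(q) = 4/21 (J(q) = -4/(-21) = -4*(-1/21) = 4/21)
V(j, c) = j
(-3*(-3 + 4) + (6*J(-4) + V(5, -1)))² = (-3*(-3 + 4) + (6*(4/21) + 5))² = (-3*1 + (8/7 + 5))² = (-3 + 43/7)² = (22/7)² = 484/49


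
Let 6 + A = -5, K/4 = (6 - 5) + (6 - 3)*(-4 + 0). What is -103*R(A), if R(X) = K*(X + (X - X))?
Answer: -49852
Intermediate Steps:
K = -44 (K = 4*((6 - 5) + (6 - 3)*(-4 + 0)) = 4*(1 + 3*(-4)) = 4*(1 - 12) = 4*(-11) = -44)
A = -11 (A = -6 - 5 = -11)
R(X) = -44*X (R(X) = -44*(X + (X - X)) = -44*(X + 0) = -44*X)
-103*R(A) = -(-4532)*(-11) = -103*484 = -49852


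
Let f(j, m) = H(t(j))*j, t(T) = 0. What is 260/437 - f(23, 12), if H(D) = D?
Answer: 260/437 ≈ 0.59497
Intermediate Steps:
f(j, m) = 0 (f(j, m) = 0*j = 0)
260/437 - f(23, 12) = 260/437 - 1*0 = 260*(1/437) + 0 = 260/437 + 0 = 260/437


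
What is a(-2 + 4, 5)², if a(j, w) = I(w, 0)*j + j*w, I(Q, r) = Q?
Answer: 400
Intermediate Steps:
a(j, w) = 2*j*w (a(j, w) = w*j + j*w = j*w + j*w = 2*j*w)
a(-2 + 4, 5)² = (2*(-2 + 4)*5)² = (2*2*5)² = 20² = 400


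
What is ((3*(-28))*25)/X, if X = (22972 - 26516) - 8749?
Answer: 2100/12293 ≈ 0.17083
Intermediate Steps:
X = -12293 (X = -3544 - 8749 = -12293)
((3*(-28))*25)/X = ((3*(-28))*25)/(-12293) = -84*25*(-1/12293) = -2100*(-1/12293) = 2100/12293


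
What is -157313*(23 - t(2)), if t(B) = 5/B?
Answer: -6449833/2 ≈ -3.2249e+6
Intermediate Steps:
-157313*(23 - t(2)) = -157313*(23 - 5/2) = -157313*41/2 = -6449833/2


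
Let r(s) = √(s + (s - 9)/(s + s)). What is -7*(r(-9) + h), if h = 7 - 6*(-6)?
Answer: -301 - 14*I*√2 ≈ -301.0 - 19.799*I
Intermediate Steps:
h = 43 (h = 7 + 36 = 43)
r(s) = √(s + (-9 + s)/(2*s)) (r(s) = √(s + (-9 + s)/((2*s))) = √(s + (-9 + s)*(1/(2*s))) = √(s + (-9 + s)/(2*s)))
-7*(r(-9) + h) = -7*(√(2 - 18/(-9) + 4*(-9))/2 + 43) = -7*(√(2 - 18*(-⅑) - 36)/2 + 43) = -7*(√(2 + 2 - 36)/2 + 43) = -7*(√(-32)/2 + 43) = -7*((4*I*√2)/2 + 43) = -7*(2*I*√2 + 43) = -7*(43 + 2*I*√2) = -301 - 14*I*√2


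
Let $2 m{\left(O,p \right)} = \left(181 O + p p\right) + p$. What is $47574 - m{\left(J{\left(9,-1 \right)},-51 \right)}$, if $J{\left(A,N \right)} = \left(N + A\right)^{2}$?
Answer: $40507$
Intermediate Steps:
$J{\left(A,N \right)} = \left(A + N\right)^{2}$
$m{\left(O,p \right)} = \frac{p}{2} + \frac{p^{2}}{2} + \frac{181 O}{2}$ ($m{\left(O,p \right)} = \frac{\left(181 O + p p\right) + p}{2} = \frac{\left(181 O + p^{2}\right) + p}{2} = \frac{\left(p^{2} + 181 O\right) + p}{2} = \frac{p + p^{2} + 181 O}{2} = \frac{p}{2} + \frac{p^{2}}{2} + \frac{181 O}{2}$)
$47574 - m{\left(J{\left(9,-1 \right)},-51 \right)} = 47574 - \left(\frac{1}{2} \left(-51\right) + \frac{\left(-51\right)^{2}}{2} + \frac{181 \left(9 - 1\right)^{2}}{2}\right) = 47574 - \left(- \frac{51}{2} + \frac{1}{2} \cdot 2601 + \frac{181 \cdot 8^{2}}{2}\right) = 47574 - \left(- \frac{51}{2} + \frac{2601}{2} + \frac{181}{2} \cdot 64\right) = 47574 - \left(- \frac{51}{2} + \frac{2601}{2} + 5792\right) = 47574 - 7067 = 40507$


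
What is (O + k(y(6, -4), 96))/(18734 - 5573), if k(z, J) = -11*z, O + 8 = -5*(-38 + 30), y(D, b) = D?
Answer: -34/13161 ≈ -0.0025834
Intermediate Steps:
O = 32 (O = -8 - 5*(-38 + 30) = -8 - 5*(-8) = -8 + 40 = 32)
(O + k(y(6, -4), 96))/(18734 - 5573) = (32 - 11*6)/(18734 - 5573) = (32 - 66)/13161 = -34*1/13161 = -34/13161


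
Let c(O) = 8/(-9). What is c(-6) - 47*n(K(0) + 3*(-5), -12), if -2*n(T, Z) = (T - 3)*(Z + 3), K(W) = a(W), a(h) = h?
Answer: 34255/9 ≈ 3806.1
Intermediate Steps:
K(W) = W
n(T, Z) = -(-3 + T)*(3 + Z)/2 (n(T, Z) = -(T - 3)*(Z + 3)/2 = -(-3 + T)*(3 + Z)/2)
c(O) = -8/9 (c(O) = 8*(-1/9) = -8/9)
c(-6) - 47*n(K(0) + 3*(-5), -12) = -8/9 - 47*(9/2 - 3*(0 + 3*(-5))/2 + (3/2)*(-12) - 1/2*(0 + 3*(-5))*(-12)) = -8/9 - 47*(9/2 - 3*(0 - 15)/2 - 18 - 1/2*(0 - 15)*(-12)) = -8/9 - 47*(9/2 - 3/2*(-15) - 18 - 1/2*(-15)*(-12)) = -8/9 - 47*(9/2 + 45/2 - 18 - 90) = -8/9 - 47*(-81) = -8/9 + 3807 = 34255/9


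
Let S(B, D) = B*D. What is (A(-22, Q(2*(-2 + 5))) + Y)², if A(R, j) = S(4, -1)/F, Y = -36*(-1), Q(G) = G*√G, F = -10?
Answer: 33124/25 ≈ 1325.0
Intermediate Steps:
Q(G) = G^(3/2)
Y = 36
A(R, j) = ⅖ (A(R, j) = (4*(-1))/(-10) = -4*(-⅒) = ⅖)
(A(-22, Q(2*(-2 + 5))) + Y)² = (⅖ + 36)² = (182/5)² = 33124/25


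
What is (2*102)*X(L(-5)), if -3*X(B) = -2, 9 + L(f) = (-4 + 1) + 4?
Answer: 136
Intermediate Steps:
L(f) = -8 (L(f) = -9 + ((-4 + 1) + 4) = -9 + (-3 + 4) = -9 + 1 = -8)
X(B) = ⅔ (X(B) = -⅓*(-2) = ⅔)
(2*102)*X(L(-5)) = (2*102)*(⅔) = 204*(⅔) = 136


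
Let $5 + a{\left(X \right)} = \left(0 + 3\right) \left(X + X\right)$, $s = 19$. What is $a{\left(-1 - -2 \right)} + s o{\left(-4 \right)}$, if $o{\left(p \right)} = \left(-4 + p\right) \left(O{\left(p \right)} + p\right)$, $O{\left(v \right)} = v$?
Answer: $1217$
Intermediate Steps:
$o{\left(p \right)} = 2 p \left(-4 + p\right)$ ($o{\left(p \right)} = \left(-4 + p\right) \left(p + p\right) = \left(-4 + p\right) 2 p = 2 p \left(-4 + p\right)$)
$a{\left(X \right)} = -5 + 6 X$ ($a{\left(X \right)} = -5 + \left(0 + 3\right) \left(X + X\right) = -5 + 3 \cdot 2 X = -5 + 6 X$)
$a{\left(-1 - -2 \right)} + s o{\left(-4 \right)} = \left(-5 + 6 \left(-1 - -2\right)\right) + 19 \cdot 2 \left(-4\right) \left(-4 - 4\right) = \left(-5 + 6 \left(-1 + 2\right)\right) + 19 \cdot 2 \left(-4\right) \left(-8\right) = \left(-5 + 6 \cdot 1\right) + 19 \cdot 64 = \left(-5 + 6\right) + 1216 = 1 + 1216 = 1217$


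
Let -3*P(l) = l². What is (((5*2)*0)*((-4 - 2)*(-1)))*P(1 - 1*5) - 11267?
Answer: -11267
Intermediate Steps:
P(l) = -l²/3
(((5*2)*0)*((-4 - 2)*(-1)))*P(1 - 1*5) - 11267 = (((5*2)*0)*((-4 - 2)*(-1)))*(-(1 - 1*5)²/3) - 11267 = ((10*0)*(-6*(-1)))*(-(1 - 5)²/3) - 11267 = (0*6)*(-⅓*(-4)²) - 11267 = 0*(-⅓*16) - 11267 = 0*(-16/3) - 11267 = 0 - 11267 = -11267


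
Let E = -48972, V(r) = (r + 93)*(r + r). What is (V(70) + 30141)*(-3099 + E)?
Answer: -2757732231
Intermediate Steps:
V(r) = 2*r*(93 + r) (V(r) = (93 + r)*(2*r) = 2*r*(93 + r))
(V(70) + 30141)*(-3099 + E) = (2*70*(93 + 70) + 30141)*(-3099 - 48972) = (2*70*163 + 30141)*(-52071) = (22820 + 30141)*(-52071) = 52961*(-52071) = -2757732231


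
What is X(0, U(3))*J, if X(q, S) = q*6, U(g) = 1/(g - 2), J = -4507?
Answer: 0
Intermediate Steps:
U(g) = 1/(-2 + g)
X(q, S) = 6*q
X(0, U(3))*J = (6*0)*(-4507) = 0*(-4507) = 0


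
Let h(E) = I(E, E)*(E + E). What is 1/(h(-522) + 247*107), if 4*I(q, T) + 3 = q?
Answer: 1/163454 ≈ 6.1179e-6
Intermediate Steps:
I(q, T) = -¾ + q/4
h(E) = 2*E*(-¾ + E/4) (h(E) = (-¾ + E/4)*(E + E) = (-¾ + E/4)*(2*E) = 2*E*(-¾ + E/4))
1/(h(-522) + 247*107) = 1/((½)*(-522)*(-3 - 522) + 247*107) = 1/((½)*(-522)*(-525) + 26429) = 1/(137025 + 26429) = 1/163454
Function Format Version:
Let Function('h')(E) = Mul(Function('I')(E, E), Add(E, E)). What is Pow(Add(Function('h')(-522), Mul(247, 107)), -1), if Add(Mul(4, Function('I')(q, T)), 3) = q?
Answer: Rational(1, 163454) ≈ 6.1179e-6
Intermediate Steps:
Function('I')(q, T) = Add(Rational(-3, 4), Mul(Rational(1, 4), q))
Function('h')(E) = Mul(2, E, Add(Rational(-3, 4), Mul(Rational(1, 4), E))) (Function('h')(E) = Mul(Add(Rational(-3, 4), Mul(Rational(1, 4), E)), Add(E, E)) = Mul(Add(Rational(-3, 4), Mul(Rational(1, 4), E)), Mul(2, E)) = Mul(2, E, Add(Rational(-3, 4), Mul(Rational(1, 4), E))))
Pow(Add(Function('h')(-522), Mul(247, 107)), -1) = Pow(Add(Mul(Rational(1, 2), -522, Add(-3, -522)), Mul(247, 107)), -1) = Pow(Add(Mul(Rational(1, 2), -522, -525), 26429), -1) = Pow(Add(137025, 26429), -1) = Pow(163454, -1) = Rational(1, 163454)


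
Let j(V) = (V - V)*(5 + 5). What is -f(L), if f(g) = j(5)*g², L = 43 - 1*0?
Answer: 0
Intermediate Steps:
j(V) = 0 (j(V) = 0*10 = 0)
L = 43 (L = 43 + 0 = 43)
f(g) = 0 (f(g) = 0*g² = 0)
-f(L) = -1*0 = 0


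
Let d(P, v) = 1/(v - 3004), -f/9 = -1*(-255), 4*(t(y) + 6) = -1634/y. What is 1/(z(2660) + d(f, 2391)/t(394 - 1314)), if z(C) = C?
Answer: 6266699/16669421180 ≈ 0.00037594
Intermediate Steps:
t(y) = -6 - 817/(2*y) (t(y) = -6 + (-1634/y)/4 = -6 - 817/(2*y))
f = -2295 (f = -(-9)*(-255) = -9*255 = -2295)
d(P, v) = 1/(-3004 + v)
1/(z(2660) + d(f, 2391)/t(394 - 1314)) = 1/(2660 + 1/((-3004 + 2391)*(-6 - 817/(2*(394 - 1314))))) = 1/(2660 + 1/((-613)*(-6 - 817/2/(-920)))) = 1/(2660 - 1/(613*(-6 - 817/2*(-1/920)))) = 1/(2660 - 1/(613*(-6 + 817/1840))) = 1/(2660 - 1/(613*(-10223/1840))) = 1/(2660 - 1/613*(-1840/10223)) = 1/(2660 + 1840/6266699) = 1/(16669421180/6266699) = 6266699/16669421180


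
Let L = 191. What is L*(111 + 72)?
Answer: 34953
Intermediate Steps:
L*(111 + 72) = 191*(111 + 72) = 191*183 = 34953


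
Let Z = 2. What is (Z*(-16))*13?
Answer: -416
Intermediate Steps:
(Z*(-16))*13 = (2*(-16))*13 = -32*13 = -416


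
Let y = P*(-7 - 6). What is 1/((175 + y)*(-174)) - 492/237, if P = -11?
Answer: -9074527/4371228 ≈ -2.0760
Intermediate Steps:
y = 143 (y = -11*(-7 - 6) = -11*(-13) = 143)
1/((175 + y)*(-174)) - 492/237 = 1/((175 + 143)*(-174)) - 492/237 = -1/174/318 - 492*1/237 = (1/318)*(-1/174) - 164/79 = -1/55332 - 164/79 = -9074527/4371228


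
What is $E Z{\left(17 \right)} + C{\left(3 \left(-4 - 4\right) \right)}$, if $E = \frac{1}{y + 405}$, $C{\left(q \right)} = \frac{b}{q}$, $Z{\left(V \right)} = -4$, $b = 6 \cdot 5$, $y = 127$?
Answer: $- \frac{669}{532} \approx -1.2575$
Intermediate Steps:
$b = 30$
$C{\left(q \right)} = \frac{30}{q}$
$E = \frac{1}{532}$ ($E = \frac{1}{127 + 405} = \frac{1}{532} \approx 0.0018797$)
$E Z{\left(17 \right)} + C{\left(3 \left(-4 - 4\right) \right)} = \frac{1}{532} \left(-4\right) + \frac{30}{3 \left(-4 - 4\right)} = - \frac{1}{133} + \frac{30}{3 \left(-8\right)} = - \frac{1}{133} + \frac{30}{-24} = - \frac{1}{133} + 30 \left(- \frac{1}{24}\right) = - \frac{1}{133} - \frac{5}{4} = - \frac{669}{532}$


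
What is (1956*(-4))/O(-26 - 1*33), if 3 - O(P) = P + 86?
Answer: 326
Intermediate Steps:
O(P) = -83 - P (O(P) = 3 - (P + 86) = 3 - (86 + P) = 3 + (-86 - P) = -83 - P)
(1956*(-4))/O(-26 - 1*33) = (1956*(-4))/(-83 - (-26 - 1*33)) = -7824/(-83 - (-26 - 33)) = -7824/(-83 - 1*(-59)) = -7824/(-83 + 59) = -7824/(-24) = -7824*(-1/24) = 326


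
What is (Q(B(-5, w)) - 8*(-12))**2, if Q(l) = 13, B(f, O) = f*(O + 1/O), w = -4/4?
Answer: 11881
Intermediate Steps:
w = -1 (w = -4*1/4 = -1)
(Q(B(-5, w)) - 8*(-12))**2 = (13 - 8*(-12))**2 = (13 + 96)**2 = 109**2 = 11881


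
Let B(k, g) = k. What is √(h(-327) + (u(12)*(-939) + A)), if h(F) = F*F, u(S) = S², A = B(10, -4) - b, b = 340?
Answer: I*√28617 ≈ 169.17*I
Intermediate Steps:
A = -330 (A = 10 - 1*340 = 10 - 340 = -330)
h(F) = F²
√(h(-327) + (u(12)*(-939) + A)) = √((-327)² + (12²*(-939) - 330)) = √(106929 + (144*(-939) - 330)) = √(106929 + (-135216 - 330)) = √(106929 - 135546) = √(-28617) = I*√28617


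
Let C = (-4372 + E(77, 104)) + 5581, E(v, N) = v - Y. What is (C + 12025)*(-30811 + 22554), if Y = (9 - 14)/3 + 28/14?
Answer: -329718524/3 ≈ -1.0991e+8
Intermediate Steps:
Y = 1/3 (Y = -5*1/3 + 28*(1/14) = -5/3 + 2 = 1/3 ≈ 0.33333)
E(v, N) = -1/3 + v (E(v, N) = v - 1*1/3 = v - 1/3 = -1/3 + v)
C = 3857/3 (C = (-4372 + (-1/3 + 77)) + 5581 = (-4372 + 230/3) + 5581 = -12886/3 + 5581 = 3857/3 ≈ 1285.7)
(C + 12025)*(-30811 + 22554) = (3857/3 + 12025)*(-30811 + 22554) = (39932/3)*(-8257) = -329718524/3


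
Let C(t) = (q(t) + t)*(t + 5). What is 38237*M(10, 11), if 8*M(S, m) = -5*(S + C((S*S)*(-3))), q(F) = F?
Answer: -16920828425/4 ≈ -4.2302e+9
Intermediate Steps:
C(t) = 2*t*(5 + t) (C(t) = (t + t)*(t + 5) = (2*t)*(5 + t) = 2*t*(5 + t))
M(S, m) = -5*S/8 + 15*S²*(5 - 3*S²)/4 (M(S, m) = (-5*(S + 2*((S*S)*(-3))*(5 + (S*S)*(-3))))/8 = (-5*(S + 2*(S²*(-3))*(5 + S²*(-3))))/8 = (-5*(S + 2*(-3*S²)*(5 - 3*S²)))/8 = (-5*(S - 6*S²*(5 - 3*S²)))/8 = (-5*S + 30*S²*(5 - 3*S²))/8 = -5*S/8 + 15*S²*(5 - 3*S²)/4)
38237*M(10, 11) = 38237*((5/8)*10*(-1 - 18*10³ + 30*10)) = 38237*((5/8)*10*(-1 - 18*1000 + 300)) = 38237*((5/8)*10*(-1 - 18000 + 300)) = 38237*((5/8)*10*(-17701)) = 38237*(-442525/4) = -16920828425/4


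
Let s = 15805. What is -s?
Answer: -15805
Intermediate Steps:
-s = -1*15805 = -15805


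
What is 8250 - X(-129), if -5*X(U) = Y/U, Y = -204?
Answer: 1773818/215 ≈ 8250.3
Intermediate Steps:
X(U) = 204/(5*U) (X(U) = -(-204)/(5*U) = 204/(5*U))
8250 - X(-129) = 8250 - 204/(5*(-129)) = 8250 - 204*(-1)/(5*129) = 8250 - 1*(-68/215) = 8250 + 68/215 = 1773818/215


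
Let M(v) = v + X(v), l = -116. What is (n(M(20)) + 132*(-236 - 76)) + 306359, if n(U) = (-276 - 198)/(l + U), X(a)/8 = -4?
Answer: 16971437/64 ≈ 2.6518e+5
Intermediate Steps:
X(a) = -32 (X(a) = 8*(-4) = -32)
M(v) = -32 + v (M(v) = v - 32 = -32 + v)
n(U) = -474/(-116 + U) (n(U) = (-276 - 198)/(-116 + U) = -474/(-116 + U))
(n(M(20)) + 132*(-236 - 76)) + 306359 = (-474/(-116 + (-32 + 20)) + 132*(-236 - 76)) + 306359 = (-474/(-116 - 12) + 132*(-312)) + 306359 = (-474/(-128) - 41184) + 306359 = (-474*(-1/128) - 41184) + 306359 = (237/64 - 41184) + 306359 = -2635539/64 + 306359 = 16971437/64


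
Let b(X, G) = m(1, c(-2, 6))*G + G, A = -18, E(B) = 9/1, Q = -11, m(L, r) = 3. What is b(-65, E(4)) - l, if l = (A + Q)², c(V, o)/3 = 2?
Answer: -805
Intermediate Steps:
c(V, o) = 6 (c(V, o) = 3*2 = 6)
E(B) = 9 (E(B) = 9*1 = 9)
b(X, G) = 4*G (b(X, G) = 3*G + G = 4*G)
l = 841 (l = (-18 - 11)² = (-29)² = 841)
b(-65, E(4)) - l = 4*9 - 1*841 = 36 - 841 = -805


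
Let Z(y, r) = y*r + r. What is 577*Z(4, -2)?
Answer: -5770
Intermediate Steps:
Z(y, r) = r + r*y (Z(y, r) = r*y + r = r + r*y)
577*Z(4, -2) = 577*(-2*(1 + 4)) = 577*(-2*5) = 577*(-10) = -5770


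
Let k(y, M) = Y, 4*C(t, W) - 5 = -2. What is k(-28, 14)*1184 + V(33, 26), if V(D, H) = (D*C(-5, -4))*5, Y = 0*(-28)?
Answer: 495/4 ≈ 123.75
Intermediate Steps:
Y = 0
C(t, W) = 3/4 (C(t, W) = 5/4 + (1/4)*(-2) = 5/4 - 1/2 = 3/4)
V(D, H) = 15*D/4 (V(D, H) = (D*(3/4))*5 = (3*D/4)*5 = 15*D/4)
k(y, M) = 0
k(-28, 14)*1184 + V(33, 26) = 0*1184 + (15/4)*33 = 0 + 495/4 = 495/4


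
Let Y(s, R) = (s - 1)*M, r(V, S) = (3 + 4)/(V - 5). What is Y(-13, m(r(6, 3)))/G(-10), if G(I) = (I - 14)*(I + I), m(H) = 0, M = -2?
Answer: 7/120 ≈ 0.058333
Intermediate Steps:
r(V, S) = 7/(-5 + V)
Y(s, R) = 2 - 2*s (Y(s, R) = (s - 1)*(-2) = (-1 + s)*(-2) = 2 - 2*s)
G(I) = 2*I*(-14 + I) (G(I) = (-14 + I)*(2*I) = 2*I*(-14 + I))
Y(-13, m(r(6, 3)))/G(-10) = (2 - 2*(-13))/((2*(-10)*(-14 - 10))) = (2 + 26)/((2*(-10)*(-24))) = 28/480 = 28*(1/480) = 7/120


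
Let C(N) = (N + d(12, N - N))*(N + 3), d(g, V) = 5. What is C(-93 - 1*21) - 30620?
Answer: -18521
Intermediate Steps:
C(N) = (3 + N)*(5 + N) (C(N) = (N + 5)*(N + 3) = (5 + N)*(3 + N) = (3 + N)*(5 + N))
C(-93 - 1*21) - 30620 = (15 + (-93 - 1*21)² + 8*(-93 - 1*21)) - 30620 = (15 + (-93 - 21)² + 8*(-93 - 21)) - 30620 = (15 + (-114)² + 8*(-114)) - 30620 = (15 + 12996 - 912) - 30620 = 12099 - 30620 = -18521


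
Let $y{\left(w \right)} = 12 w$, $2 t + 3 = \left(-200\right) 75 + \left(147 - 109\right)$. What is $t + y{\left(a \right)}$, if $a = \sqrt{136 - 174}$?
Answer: $- \frac{14965}{2} + 12 i \sqrt{38} \approx -7482.5 + 73.973 i$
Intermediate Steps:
$t = - \frac{14965}{2}$ ($t = - \frac{3}{2} + \frac{\left(-200\right) 75 + \left(147 - 109\right)}{2} = - \frac{3}{2} + \frac{-15000 + 38}{2} = - \frac{3}{2} + \frac{1}{2} \left(-14962\right) = - \frac{3}{2} - 7481 = - \frac{14965}{2} \approx -7482.5$)
$a = i \sqrt{38}$ ($a = \sqrt{-38} = i \sqrt{38} \approx 6.1644 i$)
$t + y{\left(a \right)} = - \frac{14965}{2} + 12 i \sqrt{38}$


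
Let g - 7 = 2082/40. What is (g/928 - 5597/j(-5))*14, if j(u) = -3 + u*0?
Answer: 727187041/27840 ≈ 26120.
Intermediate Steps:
g = 1181/20 (g = 7 + 2082/40 = 7 + 2082*(1/40) = 7 + 1041/20 = 1181/20 ≈ 59.050)
j(u) = -3 (j(u) = -3 + 0 = -3)
(g/928 - 5597/j(-5))*14 = ((1181/20)/928 - 5597/(-3))*14 = ((1181/20)*(1/928) - 5597*(-⅓))*14 = (1181/18560 + 5597/3)*14 = (103883863/55680)*14 = 727187041/27840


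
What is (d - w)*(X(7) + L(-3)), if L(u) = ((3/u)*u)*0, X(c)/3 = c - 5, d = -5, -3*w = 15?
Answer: 0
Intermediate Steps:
w = -5 (w = -⅓*15 = -5)
X(c) = -15 + 3*c (X(c) = 3*(c - 5) = 3*(-5 + c) = -15 + 3*c)
L(u) = 0 (L(u) = 3*0 = 0)
(d - w)*(X(7) + L(-3)) = (-5 - 1*(-5))*((-15 + 3*7) + 0) = (-5 + 5)*((-15 + 21) + 0) = 0*(6 + 0) = 0*6 = 0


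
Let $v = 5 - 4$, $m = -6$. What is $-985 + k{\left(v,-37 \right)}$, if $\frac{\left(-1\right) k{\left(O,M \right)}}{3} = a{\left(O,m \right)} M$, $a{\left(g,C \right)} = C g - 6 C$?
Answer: $2345$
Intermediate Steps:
$a{\left(g,C \right)} = - 6 C + C g$
$v = 1$ ($v = 5 - 4 = 1$)
$k{\left(O,M \right)} = - 3 M \left(36 - 6 O\right)$ ($k{\left(O,M \right)} = - 3 - 6 \left(-6 + O\right) M = - 3 \left(36 - 6 O\right) M = - 3 M \left(36 - 6 O\right)$)
$-985 + k{\left(v,-37 \right)} = -985 + 18 \left(-37\right) \left(-6 + 1\right) = -985 + 18 \left(-37\right) \left(-5\right) = -985 + 3330 = 2345$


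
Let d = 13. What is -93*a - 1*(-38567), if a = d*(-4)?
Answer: 43403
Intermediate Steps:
a = -52 (a = 13*(-4) = -52)
-93*a - 1*(-38567) = -93*(-52) - 1*(-38567) = 4836 + 38567 = 43403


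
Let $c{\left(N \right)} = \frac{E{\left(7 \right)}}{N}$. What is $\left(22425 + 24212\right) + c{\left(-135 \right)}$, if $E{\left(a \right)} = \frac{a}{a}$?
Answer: $\frac{6295994}{135} \approx 46637.0$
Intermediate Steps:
$E{\left(a \right)} = 1$
$c{\left(N \right)} = \frac{1}{N}$ ($c{\left(N \right)} = 1 \frac{1}{N} = \frac{1}{N}$)
$\left(22425 + 24212\right) + c{\left(-135 \right)} = \left(22425 + 24212\right) + \frac{1}{-135} = 46637 - \frac{1}{135} = \frac{6295994}{135}$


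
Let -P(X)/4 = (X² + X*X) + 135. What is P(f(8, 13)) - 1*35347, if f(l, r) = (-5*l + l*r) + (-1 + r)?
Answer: -82095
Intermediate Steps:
f(l, r) = -1 + r - 5*l + l*r
P(X) = -540 - 8*X² (P(X) = -4*((X² + X*X) + 135) = -4*((X² + X²) + 135) = -4*(2*X² + 135) = -4*(135 + 2*X²) = -540 - 8*X²)
P(f(8, 13)) - 1*35347 = (-540 - 8*(-1 + 13 - 5*8 + 8*13)²) - 1*35347 = (-540 - 8*(-1 + 13 - 40 + 104)²) - 35347 = (-540 - 8*76²) - 35347 = (-540 - 8*5776) - 35347 = (-540 - 46208) - 35347 = -46748 - 35347 = -82095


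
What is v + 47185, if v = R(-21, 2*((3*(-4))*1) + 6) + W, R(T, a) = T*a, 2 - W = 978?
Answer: 46587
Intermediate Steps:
W = -976 (W = 2 - 1*978 = 2 - 978 = -976)
v = -598 (v = -21*(2*((3*(-4))*1) + 6) - 976 = -21*(2*(-12*1) + 6) - 976 = -21*(2*(-12) + 6) - 976 = -21*(-24 + 6) - 976 = -21*(-18) - 976 = 378 - 976 = -598)
v + 47185 = -598 + 47185 = 46587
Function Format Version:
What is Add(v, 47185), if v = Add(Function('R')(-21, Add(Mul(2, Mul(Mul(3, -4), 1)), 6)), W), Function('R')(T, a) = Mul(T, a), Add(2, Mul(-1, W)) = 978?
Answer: 46587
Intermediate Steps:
W = -976 (W = Add(2, Mul(-1, 978)) = Add(2, -978) = -976)
v = -598 (v = Add(Mul(-21, Add(Mul(2, Mul(Mul(3, -4), 1)), 6)), -976) = Add(Mul(-21, Add(Mul(2, Mul(-12, 1)), 6)), -976) = Add(Mul(-21, Add(Mul(2, -12), 6)), -976) = Add(Mul(-21, Add(-24, 6)), -976) = Add(Mul(-21, -18), -976) = Add(378, -976) = -598)
Add(v, 47185) = Add(-598, 47185) = 46587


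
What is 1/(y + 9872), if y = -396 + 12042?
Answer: 1/21518 ≈ 4.6473e-5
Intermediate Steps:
y = 11646
1/(y + 9872) = 1/(11646 + 9872) = 1/21518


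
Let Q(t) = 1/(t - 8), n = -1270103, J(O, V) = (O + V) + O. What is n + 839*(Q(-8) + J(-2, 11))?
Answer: -20228519/16 ≈ -1.2643e+6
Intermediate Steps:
J(O, V) = V + 2*O
Q(t) = 1/(-8 + t)
n + 839*(Q(-8) + J(-2, 11)) = -1270103 + 839*(1/(-8 - 8) + (11 + 2*(-2))) = -1270103 + 839*(1/(-16) + (11 - 4)) = -1270103 + 839*(-1/16 + 7) = -1270103 + 839*(111/16) = -1270103 + 93129/16 = -20228519/16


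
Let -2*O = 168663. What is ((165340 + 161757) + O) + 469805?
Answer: 1425141/2 ≈ 7.1257e+5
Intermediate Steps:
O = -168663/2 (O = -1/2*168663 = -168663/2 ≈ -84332.)
((165340 + 161757) + O) + 469805 = ((165340 + 161757) - 168663/2) + 469805 = (327097 - 168663/2) + 469805 = 485531/2 + 469805 = 1425141/2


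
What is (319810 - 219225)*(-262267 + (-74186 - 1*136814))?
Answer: -47603561195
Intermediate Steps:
(319810 - 219225)*(-262267 + (-74186 - 1*136814)) = 100585*(-262267 + (-74186 - 136814)) = 100585*(-262267 - 211000) = 100585*(-473267) = -47603561195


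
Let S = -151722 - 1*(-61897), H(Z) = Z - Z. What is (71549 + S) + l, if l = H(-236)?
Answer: -18276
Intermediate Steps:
H(Z) = 0
l = 0
S = -89825 (S = -151722 + 61897 = -89825)
(71549 + S) + l = (71549 - 89825) + 0 = -18276 + 0 = -18276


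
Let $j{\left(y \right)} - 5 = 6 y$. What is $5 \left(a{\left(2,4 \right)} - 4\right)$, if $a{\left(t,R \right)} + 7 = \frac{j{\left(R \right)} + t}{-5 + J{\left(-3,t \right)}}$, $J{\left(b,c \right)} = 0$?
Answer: $-86$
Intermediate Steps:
$j{\left(y \right)} = 5 + 6 y$
$a{\left(t,R \right)} = -8 - \frac{6 R}{5} - \frac{t}{5}$ ($a{\left(t,R \right)} = -7 + \frac{\left(5 + 6 R\right) + t}{-5 + 0} = -7 + \frac{5 + t + 6 R}{-5} = -7 + \left(5 + t + 6 R\right) \left(- \frac{1}{5}\right) = -7 - \left(1 + \frac{t}{5} + \frac{6 R}{5}\right) = -8 - \frac{6 R}{5} - \frac{t}{5}$)
$5 \left(a{\left(2,4 \right)} - 4\right) = 5 \left(\left(-8 - \frac{24}{5} - \frac{2}{5}\right) - 4\right) = 5 \left(- \frac{66}{5} - 4\right) = 5 \left(- \frac{86}{5}\right) = -86$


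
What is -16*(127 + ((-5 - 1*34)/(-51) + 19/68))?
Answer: -34828/17 ≈ -2048.7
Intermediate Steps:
-16*(127 + ((-5 - 1*34)/(-51) + 19/68)) = -16*(127 + ((-5 - 34)*(-1/51) + 19*(1/68))) = -16*(127 + (-39*(-1/51) + 19/68)) = -16*(127 + (13/17 + 19/68)) = -16*(127 + 71/68) = -16*8707/68 = -34828/17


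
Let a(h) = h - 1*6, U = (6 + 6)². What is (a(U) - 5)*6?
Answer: 798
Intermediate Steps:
U = 144 (U = 12² = 144)
a(h) = -6 + h (a(h) = h - 6 = -6 + h)
(a(U) - 5)*6 = ((-6 + 144) - 5)*6 = (138 - 5)*6 = 133*6 = 798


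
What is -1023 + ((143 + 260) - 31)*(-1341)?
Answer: -499875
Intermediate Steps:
-1023 + ((143 + 260) - 31)*(-1341) = -1023 + (403 - 31)*(-1341) = -1023 + 372*(-1341) = -1023 - 498852 = -499875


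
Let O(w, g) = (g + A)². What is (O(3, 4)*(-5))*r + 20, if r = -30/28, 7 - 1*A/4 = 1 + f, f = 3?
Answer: 9740/7 ≈ 1391.4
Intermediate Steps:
A = 12 (A = 28 - 4*(1 + 3) = 28 - 4*4 = 28 - 16 = 12)
O(w, g) = (12 + g)² (O(w, g) = (g + 12)² = (12 + g)²)
r = -15/14 (r = -30*1/28 = -15/14 ≈ -1.0714)
(O(3, 4)*(-5))*r + 20 = ((12 + 4)²*(-5))*(-15/14) + 20 = (16²*(-5))*(-15/14) + 20 = (256*(-5))*(-15/14) + 20 = -1280*(-15/14) + 20 = 9600/7 + 20 = 9740/7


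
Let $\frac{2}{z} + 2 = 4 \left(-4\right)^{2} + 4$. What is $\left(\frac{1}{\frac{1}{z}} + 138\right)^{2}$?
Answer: $\frac{20748025}{1089} \approx 19052.0$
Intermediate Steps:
$z = \frac{1}{33}$ ($z = \frac{2}{-2 + \left(4 \left(-4\right)^{2} + 4\right)} = \frac{2}{-2 + \left(4 \cdot 16 + 4\right)} = \frac{2}{-2 + \left(64 + 4\right)} = \frac{2}{-2 + 68} = \frac{2}{66} = 2 \cdot \frac{1}{66} = \frac{1}{33} \approx 0.030303$)
$\left(\frac{1}{\frac{1}{z}} + 138\right)^{2} = \left(\frac{1}{\frac{1}{\frac{1}{33}}} + 138\right)^{2} = \left(\frac{1}{33} + 138\right)^{2} = \left(\frac{4555}{33}\right)^{2} = \frac{20748025}{1089}$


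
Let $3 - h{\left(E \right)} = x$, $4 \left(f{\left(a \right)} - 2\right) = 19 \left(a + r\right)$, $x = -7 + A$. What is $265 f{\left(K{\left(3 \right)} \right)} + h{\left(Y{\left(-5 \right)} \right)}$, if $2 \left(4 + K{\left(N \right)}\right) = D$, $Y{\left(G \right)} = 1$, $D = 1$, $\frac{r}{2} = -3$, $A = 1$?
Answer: $- \frac{91353}{8} \approx -11419.0$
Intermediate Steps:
$r = -6$ ($r = 2 \left(-3\right) = -6$)
$x = -6$ ($x = -7 + 1 = -6$)
$K{\left(N \right)} = - \frac{7}{2}$ ($K{\left(N \right)} = -4 + \frac{1}{2} \cdot 1 = -4 + \frac{1}{2} = - \frac{7}{2}$)
$f{\left(a \right)} = - \frac{53}{2} + \frac{19 a}{4}$ ($f{\left(a \right)} = 2 + \frac{19 \left(a - 6\right)}{4} = 2 + \frac{19 \left(-6 + a\right)}{4} = 2 + \frac{-114 + 19 a}{4} = 2 + \left(- \frac{57}{2} + \frac{19 a}{4}\right) = - \frac{53}{2} + \frac{19 a}{4}$)
$h{\left(E \right)} = 9$ ($h{\left(E \right)} = 3 - -6 = 3 + 6 = 9$)
$265 f{\left(K{\left(3 \right)} \right)} + h{\left(Y{\left(-5 \right)} \right)} = 265 \left(- \frac{53}{2} + \frac{19}{4} \left(- \frac{7}{2}\right)\right) + 9 = 265 \left(- \frac{53}{2} - \frac{133}{8}\right) + 9 = 265 \left(- \frac{345}{8}\right) + 9 = - \frac{91425}{8} + 9 = - \frac{91353}{8}$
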